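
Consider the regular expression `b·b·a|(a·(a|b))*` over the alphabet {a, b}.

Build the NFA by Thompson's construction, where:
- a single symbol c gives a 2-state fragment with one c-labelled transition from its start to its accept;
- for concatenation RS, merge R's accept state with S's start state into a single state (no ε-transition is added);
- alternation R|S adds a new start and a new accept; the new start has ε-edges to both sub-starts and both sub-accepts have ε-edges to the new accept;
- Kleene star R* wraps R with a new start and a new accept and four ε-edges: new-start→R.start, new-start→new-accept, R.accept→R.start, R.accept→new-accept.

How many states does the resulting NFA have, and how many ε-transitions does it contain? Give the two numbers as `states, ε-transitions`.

By structural recursion:
Each of the 6 symbol leaves contributes 2 states and 0 ε-transitions.
  b·b·a : 4 states, 0 ε-transitions
  a|b : 6 states, 4 ε-transitions
  a·(a|b) : 7 states, 4 ε-transitions
  (a·(a|b))* : 9 states, 8 ε-transitions
  b·b·a|(a·(a|b))* : 15 states, 12 ε-transitions

15, 12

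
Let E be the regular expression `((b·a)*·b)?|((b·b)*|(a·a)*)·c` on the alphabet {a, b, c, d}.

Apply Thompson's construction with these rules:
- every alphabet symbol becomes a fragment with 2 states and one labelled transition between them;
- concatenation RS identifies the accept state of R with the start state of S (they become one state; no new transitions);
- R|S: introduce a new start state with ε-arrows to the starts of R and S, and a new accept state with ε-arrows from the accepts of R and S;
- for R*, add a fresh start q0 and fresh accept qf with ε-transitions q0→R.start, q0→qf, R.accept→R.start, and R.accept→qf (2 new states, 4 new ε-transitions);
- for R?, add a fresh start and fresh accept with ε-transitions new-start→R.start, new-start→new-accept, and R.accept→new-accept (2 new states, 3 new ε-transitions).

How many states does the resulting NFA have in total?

23

Per subexpression:
Each of the 8 symbol leaves contributes a 2-state fragment.
  b·a : 3 states
  (b·a)* : 5 states
  (b·a)*·b : 6 states
  ((b·a)*·b)? : 8 states
  b·b : 3 states
  (b·b)* : 5 states
  a·a : 3 states
  (a·a)* : 5 states
  (b·b)*|(a·a)* : 12 states
  ((b·b)*|(a·a)*)·c : 13 states
  ((b·a)*·b)?|((b·b)*|(a·a)*)·c : 23 states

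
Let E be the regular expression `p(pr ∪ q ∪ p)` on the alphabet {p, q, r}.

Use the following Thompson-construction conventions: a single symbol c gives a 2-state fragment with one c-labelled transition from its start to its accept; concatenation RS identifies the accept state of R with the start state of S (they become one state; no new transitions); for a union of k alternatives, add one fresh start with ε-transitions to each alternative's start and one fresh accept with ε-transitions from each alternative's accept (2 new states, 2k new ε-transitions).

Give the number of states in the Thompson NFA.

10

Bottom-up over the parse tree:
Each of the 5 symbol leaves contributes a 2-state fragment.
  pr → 3 states
  pr ∪ q ∪ p → 9 states
  p(pr ∪ q ∪ p) → 10 states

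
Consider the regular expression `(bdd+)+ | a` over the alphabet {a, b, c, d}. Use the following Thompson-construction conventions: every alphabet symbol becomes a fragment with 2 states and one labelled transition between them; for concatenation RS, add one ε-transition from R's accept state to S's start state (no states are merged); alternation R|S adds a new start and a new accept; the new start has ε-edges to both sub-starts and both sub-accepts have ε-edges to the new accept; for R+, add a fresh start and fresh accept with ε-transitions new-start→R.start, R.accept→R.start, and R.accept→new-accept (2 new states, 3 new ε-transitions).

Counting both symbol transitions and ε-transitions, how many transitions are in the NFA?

Building bottom-up:
Each of the 4 symbol leaves contributes 1 transition (1 symbol, 0 ε).
  d+ : 4 transitions (1 symbol, 3 ε)
  bdd+ : 8 transitions (3 symbol, 5 ε)
  (bdd+)+ : 11 transitions (3 symbol, 8 ε)
  (bdd+)+ | a : 16 transitions (4 symbol, 12 ε)

16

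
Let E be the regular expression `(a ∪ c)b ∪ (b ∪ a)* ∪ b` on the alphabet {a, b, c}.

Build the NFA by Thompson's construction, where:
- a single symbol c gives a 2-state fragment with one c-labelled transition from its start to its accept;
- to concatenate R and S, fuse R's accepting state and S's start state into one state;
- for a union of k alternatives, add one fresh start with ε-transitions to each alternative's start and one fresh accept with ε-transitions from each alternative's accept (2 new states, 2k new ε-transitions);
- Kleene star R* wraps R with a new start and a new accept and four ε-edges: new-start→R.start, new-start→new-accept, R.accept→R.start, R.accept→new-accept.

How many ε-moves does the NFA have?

18

Building bottom-up:
Each of the 6 symbol leaves contributes 0 ε-transitions.
  a ∪ c — 4 ε-transitions
  (a ∪ c)b — 4 ε-transitions
  b ∪ a — 4 ε-transitions
  (b ∪ a)* — 8 ε-transitions
  (a ∪ c)b ∪ (b ∪ a)* ∪ b — 18 ε-transitions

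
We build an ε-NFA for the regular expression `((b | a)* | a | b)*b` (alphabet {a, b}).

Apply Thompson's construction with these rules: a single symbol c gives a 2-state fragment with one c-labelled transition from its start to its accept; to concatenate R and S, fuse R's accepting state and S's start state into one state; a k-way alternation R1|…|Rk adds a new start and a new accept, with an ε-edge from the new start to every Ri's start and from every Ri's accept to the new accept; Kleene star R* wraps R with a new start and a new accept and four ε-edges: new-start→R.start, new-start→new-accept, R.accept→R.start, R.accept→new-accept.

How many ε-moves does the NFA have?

18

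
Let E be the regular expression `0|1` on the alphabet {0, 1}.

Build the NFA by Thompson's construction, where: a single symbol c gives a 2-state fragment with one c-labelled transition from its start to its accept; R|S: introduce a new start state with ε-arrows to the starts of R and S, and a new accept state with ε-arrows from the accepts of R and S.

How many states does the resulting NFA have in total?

6

By structural recursion:
Each of the 2 symbol leaves contributes a 2-state fragment.
  0|1 → 6 states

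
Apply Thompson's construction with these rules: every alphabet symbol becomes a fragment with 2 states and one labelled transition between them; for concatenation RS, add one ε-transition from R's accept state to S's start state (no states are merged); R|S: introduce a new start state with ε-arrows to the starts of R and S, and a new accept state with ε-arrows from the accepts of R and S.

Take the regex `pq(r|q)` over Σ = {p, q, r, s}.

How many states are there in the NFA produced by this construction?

10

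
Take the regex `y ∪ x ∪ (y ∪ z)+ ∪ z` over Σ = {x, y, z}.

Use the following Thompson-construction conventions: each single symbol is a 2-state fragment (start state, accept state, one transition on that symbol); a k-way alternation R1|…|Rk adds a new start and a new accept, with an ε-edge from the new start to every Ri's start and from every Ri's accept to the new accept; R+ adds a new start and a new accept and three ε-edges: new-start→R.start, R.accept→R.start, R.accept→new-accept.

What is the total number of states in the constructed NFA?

16

Recursing over subexpressions:
Each of the 5 symbol leaves contributes a 2-state fragment.
  y ∪ z = 6 states
  (y ∪ z)+ = 8 states
  y ∪ x ∪ (y ∪ z)+ ∪ z = 16 states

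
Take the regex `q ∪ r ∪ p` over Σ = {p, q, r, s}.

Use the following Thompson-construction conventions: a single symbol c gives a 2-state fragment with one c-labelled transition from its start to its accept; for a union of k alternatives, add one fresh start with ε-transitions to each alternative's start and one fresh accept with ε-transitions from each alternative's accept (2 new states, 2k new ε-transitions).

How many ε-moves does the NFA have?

6

Building bottom-up:
Each of the 3 symbol leaves contributes 0 ε-transitions.
  q ∪ r ∪ p : 6 ε-transitions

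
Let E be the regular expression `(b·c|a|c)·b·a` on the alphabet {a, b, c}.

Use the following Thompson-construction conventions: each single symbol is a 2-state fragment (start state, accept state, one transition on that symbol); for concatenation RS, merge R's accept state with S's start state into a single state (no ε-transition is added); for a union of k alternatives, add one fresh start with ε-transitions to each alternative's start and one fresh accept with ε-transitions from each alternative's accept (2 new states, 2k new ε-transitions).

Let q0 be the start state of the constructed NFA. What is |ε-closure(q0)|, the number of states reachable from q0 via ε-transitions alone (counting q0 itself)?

Work bottom-up. For each fragment F, track |ε-closure(F.start)| and whether F's accept lies in that closure (i.e. whether F accepts ε). A single-symbol fragment has closure size 1 and does not accept ε.
  b·c : same as the first factor's closure: C = 1
  b·c|a|c : C = 1 + 1 + 1 + 1 = 4 (the new accept is not ε-reachable since no branch accepts ε)
  (b·c|a|c)·b·a : same as the first factor's closure: C = 4

4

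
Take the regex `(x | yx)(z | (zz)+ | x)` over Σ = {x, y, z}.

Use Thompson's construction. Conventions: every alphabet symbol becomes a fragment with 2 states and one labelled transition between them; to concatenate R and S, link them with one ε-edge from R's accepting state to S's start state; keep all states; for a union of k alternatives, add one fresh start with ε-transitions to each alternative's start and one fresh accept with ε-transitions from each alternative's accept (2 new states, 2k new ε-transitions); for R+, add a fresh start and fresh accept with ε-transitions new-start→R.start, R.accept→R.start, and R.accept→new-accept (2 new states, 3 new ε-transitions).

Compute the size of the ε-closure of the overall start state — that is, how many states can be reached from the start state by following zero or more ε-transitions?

Work bottom-up. For each fragment F, track |ε-closure(F.start)| and whether F's accept lies in that closure (i.e. whether F accepts ε). A single-symbol fragment has closure size 1 and does not accept ε.
  yx — |ε-closure| equals the left operand's closure size = 1 (its accept is not ε-reachable, so the closure stops there)
  x | yx — new start ε-reaches every alternative's start; none of them accept ε, so the new accept is not reached: |ε-closure| = 1 + 1 + 1 = 3
  zz — same as the first factor's closure: |ε-closure| = 1
  (zz)+ — new start ε-reaches only the body's start; the new accept needs a symbol first: |ε-closure| = 1 + 1 = 2
  z | (zz)+ | x — new start ε-reaches every alternative's start; none of them accept ε, so the new accept is not reached: |ε-closure| = 1 + 1 + 2 + 1 = 5
  (x | yx)(z | (zz)+ | x) — |ε-closure| equals the left operand's closure size = 3 (its accept is not ε-reachable, so the closure stops there)

3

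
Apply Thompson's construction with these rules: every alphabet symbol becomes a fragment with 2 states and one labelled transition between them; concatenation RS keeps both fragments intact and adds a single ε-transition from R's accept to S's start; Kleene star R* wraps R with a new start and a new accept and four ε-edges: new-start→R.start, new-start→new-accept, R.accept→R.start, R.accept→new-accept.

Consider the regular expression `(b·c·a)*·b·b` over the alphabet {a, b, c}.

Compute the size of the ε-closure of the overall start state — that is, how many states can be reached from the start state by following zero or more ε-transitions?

4

Work bottom-up. For each fragment F, track |ε-closure(F.start)| and whether F's accept lies in that closure (i.e. whether F accepts ε). A single-symbol fragment has closure size 1 and does not accept ε.
  b·c·a — C equals the left operand's closure size = 1 (its accept is not ε-reachable, so the closure stops there)
  (b·c·a)* — C = 1 (new start) + 1 (body) + 1 (new accept) = 3
  (b·c·a)*·b·b — the left operand accepts ε, so the closure extends into the next operand (via the concat ε-link); C = 3 + 1 = 4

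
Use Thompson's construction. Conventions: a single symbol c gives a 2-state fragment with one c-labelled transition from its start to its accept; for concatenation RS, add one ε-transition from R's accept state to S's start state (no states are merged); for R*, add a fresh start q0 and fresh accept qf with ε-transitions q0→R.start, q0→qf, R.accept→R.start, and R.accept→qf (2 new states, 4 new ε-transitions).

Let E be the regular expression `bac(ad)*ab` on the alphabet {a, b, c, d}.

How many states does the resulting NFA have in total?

16

Per subexpression:
Each of the 7 symbol leaves contributes a 2-state fragment.
  ad = 4 states
  (ad)* = 6 states
  bac(ad)*ab = 16 states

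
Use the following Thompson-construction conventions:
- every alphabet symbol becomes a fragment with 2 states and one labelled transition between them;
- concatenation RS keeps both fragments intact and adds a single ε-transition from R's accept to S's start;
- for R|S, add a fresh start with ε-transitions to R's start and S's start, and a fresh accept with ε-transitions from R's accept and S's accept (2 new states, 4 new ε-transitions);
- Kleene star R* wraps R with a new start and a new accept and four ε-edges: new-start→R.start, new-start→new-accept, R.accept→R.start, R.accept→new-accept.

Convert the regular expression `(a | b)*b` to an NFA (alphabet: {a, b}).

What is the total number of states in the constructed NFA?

10

Building bottom-up:
Each of the 3 symbol leaves contributes a 2-state fragment.
  a | b — 6 states
  (a | b)* — 8 states
  (a | b)*b — 10 states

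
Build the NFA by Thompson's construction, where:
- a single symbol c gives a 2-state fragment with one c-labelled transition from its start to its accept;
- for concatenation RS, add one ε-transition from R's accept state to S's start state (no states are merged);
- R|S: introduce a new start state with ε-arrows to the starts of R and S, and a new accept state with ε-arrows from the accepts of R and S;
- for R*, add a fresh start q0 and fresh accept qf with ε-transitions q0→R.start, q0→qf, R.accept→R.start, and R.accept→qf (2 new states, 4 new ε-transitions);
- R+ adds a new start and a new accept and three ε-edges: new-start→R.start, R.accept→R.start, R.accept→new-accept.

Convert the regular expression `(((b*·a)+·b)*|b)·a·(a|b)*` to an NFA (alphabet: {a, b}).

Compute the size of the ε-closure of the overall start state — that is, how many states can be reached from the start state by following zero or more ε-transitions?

11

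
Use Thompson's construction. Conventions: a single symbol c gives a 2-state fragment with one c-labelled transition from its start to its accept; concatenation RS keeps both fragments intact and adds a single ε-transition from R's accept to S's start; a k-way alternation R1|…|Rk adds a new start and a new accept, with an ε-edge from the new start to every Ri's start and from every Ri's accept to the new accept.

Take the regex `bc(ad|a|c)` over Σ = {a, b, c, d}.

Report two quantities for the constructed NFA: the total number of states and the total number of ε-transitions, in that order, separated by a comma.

14, 9

Per subexpression:
Each of the 6 symbol leaves contributes 2 states and 0 ε-transitions.
  ad — 4 states, 1 ε-transition
  ad|a|c — 10 states, 7 ε-transitions
  bc(ad|a|c) — 14 states, 9 ε-transitions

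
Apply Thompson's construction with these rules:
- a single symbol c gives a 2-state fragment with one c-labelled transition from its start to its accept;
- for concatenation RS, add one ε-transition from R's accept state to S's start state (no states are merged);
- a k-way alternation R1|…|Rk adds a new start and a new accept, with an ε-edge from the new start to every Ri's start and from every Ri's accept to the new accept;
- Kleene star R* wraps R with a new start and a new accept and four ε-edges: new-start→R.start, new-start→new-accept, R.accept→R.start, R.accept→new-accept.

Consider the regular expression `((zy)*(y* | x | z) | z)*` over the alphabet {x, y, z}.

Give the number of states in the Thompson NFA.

22

Bottom-up over the parse tree:
Each of the 6 symbol leaves contributes a 2-state fragment.
  zy — 4 states
  (zy)* — 6 states
  y* — 4 states
  y* | x | z — 10 states
  (zy)*(y* | x | z) — 16 states
  (zy)*(y* | x | z) | z — 20 states
  ((zy)*(y* | x | z) | z)* — 22 states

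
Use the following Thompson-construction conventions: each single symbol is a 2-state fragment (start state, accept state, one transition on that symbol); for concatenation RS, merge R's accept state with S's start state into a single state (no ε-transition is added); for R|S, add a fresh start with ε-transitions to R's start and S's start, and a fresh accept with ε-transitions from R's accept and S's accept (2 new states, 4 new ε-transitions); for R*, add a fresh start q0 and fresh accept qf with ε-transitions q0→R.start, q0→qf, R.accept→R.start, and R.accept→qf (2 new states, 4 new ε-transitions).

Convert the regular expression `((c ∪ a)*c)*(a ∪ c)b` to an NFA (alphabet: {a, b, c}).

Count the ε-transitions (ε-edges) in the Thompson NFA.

Per subexpression:
Each of the 6 symbol leaves contributes 0 ε-transitions.
  c ∪ a = 4 ε-transitions
  (c ∪ a)* = 8 ε-transitions
  (c ∪ a)*c = 8 ε-transitions
  ((c ∪ a)*c)* = 12 ε-transitions
  a ∪ c = 4 ε-transitions
  ((c ∪ a)*c)*(a ∪ c)b = 16 ε-transitions

16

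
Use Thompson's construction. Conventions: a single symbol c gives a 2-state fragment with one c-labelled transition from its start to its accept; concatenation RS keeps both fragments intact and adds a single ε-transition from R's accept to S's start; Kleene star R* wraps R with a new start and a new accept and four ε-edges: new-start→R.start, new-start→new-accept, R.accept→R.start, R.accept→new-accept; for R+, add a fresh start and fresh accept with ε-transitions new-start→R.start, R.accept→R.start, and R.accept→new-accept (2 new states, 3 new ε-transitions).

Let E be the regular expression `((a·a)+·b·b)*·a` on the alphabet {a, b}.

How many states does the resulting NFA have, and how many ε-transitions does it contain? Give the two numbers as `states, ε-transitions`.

14, 11

Per subexpression:
Each of the 5 symbol leaves contributes 2 states and 0 ε-transitions.
  a·a → 4 states, 1 ε-transition
  (a·a)+ → 6 states, 4 ε-transitions
  (a·a)+·b·b → 10 states, 6 ε-transitions
  ((a·a)+·b·b)* → 12 states, 10 ε-transitions
  ((a·a)+·b·b)*·a → 14 states, 11 ε-transitions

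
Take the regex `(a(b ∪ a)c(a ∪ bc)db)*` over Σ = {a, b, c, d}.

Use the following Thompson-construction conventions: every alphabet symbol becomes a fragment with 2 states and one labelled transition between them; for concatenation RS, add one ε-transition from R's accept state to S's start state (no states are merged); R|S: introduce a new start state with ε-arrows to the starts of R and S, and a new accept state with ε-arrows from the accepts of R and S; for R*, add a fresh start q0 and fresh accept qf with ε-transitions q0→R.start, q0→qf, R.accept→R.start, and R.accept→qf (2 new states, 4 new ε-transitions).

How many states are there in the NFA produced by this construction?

24

Building bottom-up:
Each of the 9 symbol leaves contributes a 2-state fragment.
  b ∪ a — 6 states
  bc — 4 states
  a ∪ bc — 8 states
  a(b ∪ a)c(a ∪ bc)db — 22 states
  (a(b ∪ a)c(a ∪ bc)db)* — 24 states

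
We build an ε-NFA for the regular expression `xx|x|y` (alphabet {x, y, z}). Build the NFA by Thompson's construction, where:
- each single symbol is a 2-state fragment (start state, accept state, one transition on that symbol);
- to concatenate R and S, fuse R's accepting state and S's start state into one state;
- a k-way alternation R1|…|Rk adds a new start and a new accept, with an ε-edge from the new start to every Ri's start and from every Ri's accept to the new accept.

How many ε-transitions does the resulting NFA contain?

6

Per subexpression:
Each of the 4 symbol leaves contributes 0 ε-transitions.
  xx → 0 ε-transitions
  xx|x|y → 6 ε-transitions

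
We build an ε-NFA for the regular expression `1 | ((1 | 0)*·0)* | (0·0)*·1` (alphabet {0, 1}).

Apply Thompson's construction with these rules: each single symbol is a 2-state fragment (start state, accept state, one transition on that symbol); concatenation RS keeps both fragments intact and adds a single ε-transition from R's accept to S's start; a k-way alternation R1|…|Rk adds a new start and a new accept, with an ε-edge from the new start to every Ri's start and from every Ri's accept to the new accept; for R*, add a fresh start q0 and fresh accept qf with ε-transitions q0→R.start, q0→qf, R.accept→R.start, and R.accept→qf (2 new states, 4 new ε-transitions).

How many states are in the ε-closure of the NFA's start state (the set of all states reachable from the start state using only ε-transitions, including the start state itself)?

15

Let C(F) = |ε-closure(F.start)| within fragment F, and note whether F accepts ε. Symbol fragments have C = 1 and do not accept ε. Then:
  1 | 0 : |ε-closure| = 1 + 1 + 1 = 3 (the new accept is not ε-reachable since no branch accepts ε)
  (1 | 0)* : the star's fresh start ε-reaches both the body's start and the fresh accept: |ε-closure| = 2 + 3 = 5
  (1 | 0)*·0 : |ε-closure| = 5 + 1 = 6 (closure spills across the concat boundary because the left factor accepts ε)
  ((1 | 0)*·0)* : new start has ε-edges to the inner start and to the new accept, so |ε-closure| = 2 + 6 = 8
  0·0 : same as the first factor's closure: |ε-closure| = 1
  (0·0)* : new start has ε-edges to the inner start and to the new accept, so |ε-closure| = 2 + 1 = 3
  (0·0)*·1 : the left operand accepts ε, so the closure extends into the next operand (via the concat ε-link); |ε-closure| = 3 + 1 = 4
  1 | ((1 | 0)*·0)* | (0·0)*·1 : |ε-closure| = 1 (new start) + (1 + 8 + 4) + 1 (new accept, since some branch ε-reaches its own accept) = 15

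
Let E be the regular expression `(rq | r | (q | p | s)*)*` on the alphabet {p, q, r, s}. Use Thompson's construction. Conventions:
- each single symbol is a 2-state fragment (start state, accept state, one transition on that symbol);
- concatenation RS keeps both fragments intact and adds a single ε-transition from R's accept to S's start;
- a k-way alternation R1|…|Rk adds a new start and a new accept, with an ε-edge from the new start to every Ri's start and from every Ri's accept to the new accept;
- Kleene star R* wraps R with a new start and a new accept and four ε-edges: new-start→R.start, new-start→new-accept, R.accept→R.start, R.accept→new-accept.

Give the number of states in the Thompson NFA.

Per subexpression:
Each of the 6 symbol leaves contributes a 2-state fragment.
  rq → 4 states
  q | p | s → 8 states
  (q | p | s)* → 10 states
  rq | r | (q | p | s)* → 18 states
  (rq | r | (q | p | s)*)* → 20 states

20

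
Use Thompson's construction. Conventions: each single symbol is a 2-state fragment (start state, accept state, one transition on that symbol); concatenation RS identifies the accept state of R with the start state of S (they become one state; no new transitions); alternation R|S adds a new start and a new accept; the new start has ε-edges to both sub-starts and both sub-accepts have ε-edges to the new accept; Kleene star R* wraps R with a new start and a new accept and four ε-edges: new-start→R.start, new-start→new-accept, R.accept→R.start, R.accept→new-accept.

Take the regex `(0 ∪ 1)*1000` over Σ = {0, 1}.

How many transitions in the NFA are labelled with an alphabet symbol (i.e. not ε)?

By structural recursion:
Each of the 6 symbol leaves contributes exactly 1 symbol transition.
  0 ∪ 1 → 2 symbol transitions
  (0 ∪ 1)* → 2 symbol transitions
  (0 ∪ 1)*1000 → 6 symbol transitions

6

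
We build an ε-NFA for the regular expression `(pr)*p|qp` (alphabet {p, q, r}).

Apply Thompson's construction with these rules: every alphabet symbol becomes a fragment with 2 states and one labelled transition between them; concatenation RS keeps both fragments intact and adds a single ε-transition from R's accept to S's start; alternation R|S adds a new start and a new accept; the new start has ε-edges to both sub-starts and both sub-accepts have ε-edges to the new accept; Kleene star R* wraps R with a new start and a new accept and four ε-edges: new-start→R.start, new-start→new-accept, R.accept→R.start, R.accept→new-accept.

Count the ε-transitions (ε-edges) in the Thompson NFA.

11

Per subexpression:
Each of the 5 symbol leaves contributes 0 ε-transitions.
  pr = 1 ε-transition
  (pr)* = 5 ε-transitions
  (pr)*p = 6 ε-transitions
  qp = 1 ε-transition
  (pr)*p|qp = 11 ε-transitions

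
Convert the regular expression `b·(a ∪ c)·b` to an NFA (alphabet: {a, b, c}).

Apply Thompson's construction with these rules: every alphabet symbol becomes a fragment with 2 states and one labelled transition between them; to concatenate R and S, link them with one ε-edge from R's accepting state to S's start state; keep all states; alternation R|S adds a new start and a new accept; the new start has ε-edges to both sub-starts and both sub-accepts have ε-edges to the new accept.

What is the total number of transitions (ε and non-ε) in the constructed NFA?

10

By structural recursion:
Each of the 4 symbol leaves contributes 1 transition (1 symbol, 0 ε).
  a ∪ c = 6 transitions (2 symbol, 4 ε)
  b·(a ∪ c)·b = 10 transitions (4 symbol, 6 ε)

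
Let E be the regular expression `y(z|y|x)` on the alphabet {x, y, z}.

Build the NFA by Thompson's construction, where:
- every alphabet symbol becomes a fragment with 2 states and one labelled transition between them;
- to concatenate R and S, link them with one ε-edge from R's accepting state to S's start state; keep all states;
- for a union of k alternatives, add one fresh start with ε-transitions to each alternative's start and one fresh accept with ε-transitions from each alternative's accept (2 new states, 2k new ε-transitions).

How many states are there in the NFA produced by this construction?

Per subexpression:
Each of the 4 symbol leaves contributes a 2-state fragment.
  z|y|x = 8 states
  y(z|y|x) = 10 states

10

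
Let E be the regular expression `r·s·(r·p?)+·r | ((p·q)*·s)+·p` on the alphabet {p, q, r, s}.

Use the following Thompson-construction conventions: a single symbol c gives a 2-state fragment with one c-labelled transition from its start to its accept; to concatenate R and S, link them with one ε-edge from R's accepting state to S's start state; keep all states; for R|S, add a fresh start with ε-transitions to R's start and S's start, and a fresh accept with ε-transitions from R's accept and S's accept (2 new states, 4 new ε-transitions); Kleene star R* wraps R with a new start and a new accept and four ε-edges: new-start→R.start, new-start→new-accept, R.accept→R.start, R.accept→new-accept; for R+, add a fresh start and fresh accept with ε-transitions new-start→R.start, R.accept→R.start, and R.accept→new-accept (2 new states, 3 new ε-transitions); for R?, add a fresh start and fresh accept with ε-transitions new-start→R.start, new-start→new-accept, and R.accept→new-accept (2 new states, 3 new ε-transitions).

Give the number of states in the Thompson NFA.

Recursing over subexpressions:
Each of the 9 symbol leaves contributes a 2-state fragment.
  p? — 4 states
  r·p? — 6 states
  (r·p?)+ — 8 states
  r·s·(r·p?)+·r — 14 states
  p·q — 4 states
  (p·q)* — 6 states
  (p·q)*·s — 8 states
  ((p·q)*·s)+ — 10 states
  ((p·q)*·s)+·p — 12 states
  r·s·(r·p?)+·r | ((p·q)*·s)+·p — 28 states

28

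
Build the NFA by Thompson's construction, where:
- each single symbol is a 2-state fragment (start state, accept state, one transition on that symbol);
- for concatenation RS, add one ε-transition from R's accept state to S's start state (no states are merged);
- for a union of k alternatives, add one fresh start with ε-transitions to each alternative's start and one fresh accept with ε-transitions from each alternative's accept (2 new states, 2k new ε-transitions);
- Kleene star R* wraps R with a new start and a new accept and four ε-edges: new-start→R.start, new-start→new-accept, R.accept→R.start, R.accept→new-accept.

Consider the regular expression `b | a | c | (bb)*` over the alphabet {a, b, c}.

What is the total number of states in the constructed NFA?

14

Per subexpression:
Each of the 5 symbol leaves contributes a 2-state fragment.
  bb → 4 states
  (bb)* → 6 states
  b | a | c | (bb)* → 14 states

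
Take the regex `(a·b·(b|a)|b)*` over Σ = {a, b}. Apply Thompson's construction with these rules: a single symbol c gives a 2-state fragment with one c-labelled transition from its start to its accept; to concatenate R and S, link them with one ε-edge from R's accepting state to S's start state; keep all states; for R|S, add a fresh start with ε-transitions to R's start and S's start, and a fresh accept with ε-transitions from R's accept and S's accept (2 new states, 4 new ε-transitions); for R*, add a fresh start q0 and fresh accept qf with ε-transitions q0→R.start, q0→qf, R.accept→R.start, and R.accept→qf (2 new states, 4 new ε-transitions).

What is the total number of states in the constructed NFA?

16

Building bottom-up:
Each of the 5 symbol leaves contributes a 2-state fragment.
  b|a → 6 states
  a·b·(b|a) → 10 states
  a·b·(b|a)|b → 14 states
  (a·b·(b|a)|b)* → 16 states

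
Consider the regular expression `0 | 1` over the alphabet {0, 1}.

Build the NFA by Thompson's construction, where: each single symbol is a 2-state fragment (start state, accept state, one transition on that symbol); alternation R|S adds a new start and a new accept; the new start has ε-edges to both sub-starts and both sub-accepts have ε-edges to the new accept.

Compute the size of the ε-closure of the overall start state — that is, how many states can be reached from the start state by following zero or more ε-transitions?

3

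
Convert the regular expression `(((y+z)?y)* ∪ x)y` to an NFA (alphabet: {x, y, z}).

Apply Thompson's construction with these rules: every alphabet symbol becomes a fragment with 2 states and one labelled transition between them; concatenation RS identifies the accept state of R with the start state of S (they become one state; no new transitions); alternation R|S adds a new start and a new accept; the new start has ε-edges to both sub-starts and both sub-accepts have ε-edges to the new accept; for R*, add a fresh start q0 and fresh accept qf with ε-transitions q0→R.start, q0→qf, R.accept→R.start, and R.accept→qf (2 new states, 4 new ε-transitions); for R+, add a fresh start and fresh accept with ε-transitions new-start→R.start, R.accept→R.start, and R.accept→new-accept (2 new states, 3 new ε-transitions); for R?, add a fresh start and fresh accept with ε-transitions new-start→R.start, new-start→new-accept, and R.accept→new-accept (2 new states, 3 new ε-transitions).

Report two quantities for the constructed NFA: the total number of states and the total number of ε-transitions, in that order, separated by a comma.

15, 14

Bottom-up over the parse tree:
Each of the 5 symbol leaves contributes 2 states and 0 ε-transitions.
  y+ = 4 states, 3 ε-transitions
  y+z = 5 states, 3 ε-transitions
  (y+z)? = 7 states, 6 ε-transitions
  (y+z)?y = 8 states, 6 ε-transitions
  ((y+z)?y)* = 10 states, 10 ε-transitions
  ((y+z)?y)* ∪ x = 14 states, 14 ε-transitions
  (((y+z)?y)* ∪ x)y = 15 states, 14 ε-transitions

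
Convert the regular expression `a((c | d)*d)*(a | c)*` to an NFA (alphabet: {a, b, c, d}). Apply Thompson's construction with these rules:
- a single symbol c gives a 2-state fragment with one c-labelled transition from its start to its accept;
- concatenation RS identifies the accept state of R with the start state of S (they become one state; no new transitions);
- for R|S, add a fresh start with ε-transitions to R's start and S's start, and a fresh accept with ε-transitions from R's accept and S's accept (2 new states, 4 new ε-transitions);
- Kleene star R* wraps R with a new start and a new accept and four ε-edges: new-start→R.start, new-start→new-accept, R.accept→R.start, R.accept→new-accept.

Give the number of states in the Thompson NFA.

19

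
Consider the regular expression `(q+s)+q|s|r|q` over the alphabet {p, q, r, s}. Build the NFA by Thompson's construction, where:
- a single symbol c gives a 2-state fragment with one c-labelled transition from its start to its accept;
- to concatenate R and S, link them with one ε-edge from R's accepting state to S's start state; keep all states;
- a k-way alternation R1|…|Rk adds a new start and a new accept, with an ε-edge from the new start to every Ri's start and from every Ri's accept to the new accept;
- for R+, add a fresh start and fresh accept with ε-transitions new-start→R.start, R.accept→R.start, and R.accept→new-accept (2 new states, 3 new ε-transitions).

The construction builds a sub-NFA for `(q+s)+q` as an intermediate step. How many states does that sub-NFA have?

10

Fragment for `(q+s)+q`:
Each of the 3 symbol leaves contributes a 2-state fragment.
  q+ — 4 states
  q+s — 6 states
  (q+s)+ — 8 states
  (q+s)+q — 10 states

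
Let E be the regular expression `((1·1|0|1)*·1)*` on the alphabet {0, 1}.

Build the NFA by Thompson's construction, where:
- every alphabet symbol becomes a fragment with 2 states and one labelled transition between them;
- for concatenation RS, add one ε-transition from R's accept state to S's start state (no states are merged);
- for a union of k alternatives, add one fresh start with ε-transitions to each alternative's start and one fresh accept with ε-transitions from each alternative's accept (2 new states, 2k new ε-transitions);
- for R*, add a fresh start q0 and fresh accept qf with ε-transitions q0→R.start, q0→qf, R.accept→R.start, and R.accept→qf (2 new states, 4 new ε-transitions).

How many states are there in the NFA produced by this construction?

16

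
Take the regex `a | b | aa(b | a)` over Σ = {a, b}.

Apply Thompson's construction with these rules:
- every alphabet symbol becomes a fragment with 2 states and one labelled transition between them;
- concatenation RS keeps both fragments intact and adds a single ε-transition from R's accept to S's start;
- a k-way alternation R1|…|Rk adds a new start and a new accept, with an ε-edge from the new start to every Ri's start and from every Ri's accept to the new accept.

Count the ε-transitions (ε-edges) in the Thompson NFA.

12

Bottom-up over the parse tree:
Each of the 6 symbol leaves contributes 0 ε-transitions.
  b | a — 4 ε-transitions
  aa(b | a) — 6 ε-transitions
  a | b | aa(b | a) — 12 ε-transitions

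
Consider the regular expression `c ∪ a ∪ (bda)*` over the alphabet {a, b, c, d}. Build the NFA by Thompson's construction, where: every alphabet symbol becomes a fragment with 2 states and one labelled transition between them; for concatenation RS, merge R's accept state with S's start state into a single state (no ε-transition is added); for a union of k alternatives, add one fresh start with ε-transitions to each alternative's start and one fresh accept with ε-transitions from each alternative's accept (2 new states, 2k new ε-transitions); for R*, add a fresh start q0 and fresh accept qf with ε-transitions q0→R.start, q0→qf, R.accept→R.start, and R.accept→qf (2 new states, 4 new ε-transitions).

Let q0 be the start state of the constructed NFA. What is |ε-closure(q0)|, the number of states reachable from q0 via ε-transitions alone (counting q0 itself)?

Work bottom-up. For each fragment F, track |ε-closure(F.start)| and whether F's accept lies in that closure (i.e. whether F accepts ε). A single-symbol fragment has closure size 1 and does not accept ε.
  bda — same as the first factor's closure: C = 1
  (bda)* — C = 1 (new start) + 1 (body) + 1 (new accept) = 3
  c ∪ a ∪ (bda)* — C = 1 (new start) + (1 + 1 + 3) + 1 (new accept, since some branch ε-reaches its own accept) = 7

7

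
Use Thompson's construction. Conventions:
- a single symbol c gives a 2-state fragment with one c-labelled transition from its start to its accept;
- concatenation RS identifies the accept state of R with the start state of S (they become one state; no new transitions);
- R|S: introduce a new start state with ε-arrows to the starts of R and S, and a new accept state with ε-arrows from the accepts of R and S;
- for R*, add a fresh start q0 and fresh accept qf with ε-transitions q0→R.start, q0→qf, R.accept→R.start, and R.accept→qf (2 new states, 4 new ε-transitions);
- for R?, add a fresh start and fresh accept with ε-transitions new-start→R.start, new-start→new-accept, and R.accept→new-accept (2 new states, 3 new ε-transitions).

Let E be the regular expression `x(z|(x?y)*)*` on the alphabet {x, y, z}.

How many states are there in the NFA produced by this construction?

14

Bottom-up over the parse tree:
Each of the 4 symbol leaves contributes a 2-state fragment.
  x? : 4 states
  x?y : 5 states
  (x?y)* : 7 states
  z|(x?y)* : 11 states
  (z|(x?y)*)* : 13 states
  x(z|(x?y)*)* : 14 states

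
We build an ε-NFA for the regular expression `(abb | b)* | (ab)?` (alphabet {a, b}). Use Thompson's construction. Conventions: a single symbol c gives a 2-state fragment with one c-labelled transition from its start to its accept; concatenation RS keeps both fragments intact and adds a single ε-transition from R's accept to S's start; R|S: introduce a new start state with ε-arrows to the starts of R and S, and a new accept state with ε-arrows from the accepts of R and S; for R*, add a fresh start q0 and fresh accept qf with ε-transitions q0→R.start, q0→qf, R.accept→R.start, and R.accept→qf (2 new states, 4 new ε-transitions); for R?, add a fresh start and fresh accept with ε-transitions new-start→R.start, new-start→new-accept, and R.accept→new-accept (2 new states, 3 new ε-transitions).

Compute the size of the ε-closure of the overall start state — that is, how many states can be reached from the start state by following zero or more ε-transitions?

Let C(F) = |ε-closure(F.start)| within fragment F, and note whether F accepts ε. Symbol fragments have C = 1 and do not accept ε. Then:
  abb : C equals the left operand's closure size = 1 (its accept is not ε-reachable, so the closure stops there)
  abb | b : C = 1 + 1 + 1 = 3 (the new accept is not ε-reachable since no branch accepts ε)
  (abb | b)* : the star's fresh start ε-reaches both the body's start and the fresh accept: C = 2 + 3 = 5
  ab : same as the first factor's closure: C = 1
  (ab)? : C = 1 (new start) + 1 (body) + 1 (new accept, via ε) = 3
  (abb | b)* | (ab)? : C = 1 (new start) + (5 + 3) + 1 (new accept, since some branch ε-reaches its own accept) = 10

10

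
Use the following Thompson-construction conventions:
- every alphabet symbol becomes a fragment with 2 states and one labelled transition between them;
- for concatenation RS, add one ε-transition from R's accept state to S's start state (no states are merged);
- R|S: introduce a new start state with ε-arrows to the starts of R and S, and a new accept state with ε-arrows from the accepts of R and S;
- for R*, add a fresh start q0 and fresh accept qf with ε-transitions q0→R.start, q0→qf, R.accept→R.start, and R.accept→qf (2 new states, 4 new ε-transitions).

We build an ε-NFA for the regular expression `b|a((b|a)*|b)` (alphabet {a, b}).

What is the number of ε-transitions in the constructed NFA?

Per subexpression:
Each of the 5 symbol leaves contributes 0 ε-transitions.
  b|a : 4 ε-transitions
  (b|a)* : 8 ε-transitions
  (b|a)*|b : 12 ε-transitions
  a((b|a)*|b) : 13 ε-transitions
  b|a((b|a)*|b) : 17 ε-transitions

17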